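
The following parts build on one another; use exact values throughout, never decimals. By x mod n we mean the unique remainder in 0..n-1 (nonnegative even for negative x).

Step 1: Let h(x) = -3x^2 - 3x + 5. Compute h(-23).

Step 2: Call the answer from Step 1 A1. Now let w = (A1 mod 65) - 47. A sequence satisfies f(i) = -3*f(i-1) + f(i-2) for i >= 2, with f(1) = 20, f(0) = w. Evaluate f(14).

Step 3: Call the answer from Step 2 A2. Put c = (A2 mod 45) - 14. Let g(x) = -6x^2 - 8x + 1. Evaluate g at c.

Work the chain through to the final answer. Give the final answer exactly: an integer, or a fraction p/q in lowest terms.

Step 1: -3*(-23)^2 - 3*(-23)^1 + 5 = (-1587) + (69) + (5) = -1513; answer -1513
Step 2: A1 = -1513; w = 0; f(2) = -3*(20) + 1*(0) = -60; iterating: f(2)=-60, f(3)=200, f(4)=-660, f(5)=2180, f(6)=-7200, f(7)=23780, f(8)=-78540, f(9)=259400, f(10)=-856740, f(11)=2829620, f(12)=-9345600, f(13)=30866420, f(14)=-101944860; answer -101944860
Step 3: A2 = -101944860; c = 16; -6*(16)^2 - 8*(16)^1 + 1 = (-1536) + (-128) + (1) = -1663; answer -1663

-1663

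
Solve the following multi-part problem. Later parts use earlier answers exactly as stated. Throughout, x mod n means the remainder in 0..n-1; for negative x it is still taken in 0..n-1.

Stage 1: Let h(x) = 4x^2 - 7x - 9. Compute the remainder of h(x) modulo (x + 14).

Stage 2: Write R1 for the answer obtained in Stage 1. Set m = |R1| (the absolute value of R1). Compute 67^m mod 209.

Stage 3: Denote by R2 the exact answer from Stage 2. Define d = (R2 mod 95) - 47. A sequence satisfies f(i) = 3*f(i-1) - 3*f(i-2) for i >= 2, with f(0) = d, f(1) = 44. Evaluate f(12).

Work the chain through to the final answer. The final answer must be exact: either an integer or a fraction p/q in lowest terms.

6561

Stage 1: remainder = value at the root: 4*(-14)^2 - 7*(-14)^1 - 9 = (784) + (98) + (-9) = 873; answer 873
Stage 2: R1 = 873; m = 873; squarings mod 209: 67^1=67, 67^2=100, 67^4=177, 67^8=188, 67^16=23, 67^32=111, 67^64=199, 67^128=100, 67^256=177, 67^512=188; 67^873 = 67^1 * 67^8 * 67^32 * 67^64 * 67^256 * 67^512 = 56 (mod 209); answer 56
Stage 3: R2 = 56; d = 9; f(2) = 3*(44) - 3*(9) = 105; iterating: f(2)=105, f(3)=183, f(4)=234, f(5)=153, f(6)=-243, f(7)=-1188, f(8)=-2835, f(9)=-4941, f(10)=-6318, f(11)=-4131, f(12)=6561; answer 6561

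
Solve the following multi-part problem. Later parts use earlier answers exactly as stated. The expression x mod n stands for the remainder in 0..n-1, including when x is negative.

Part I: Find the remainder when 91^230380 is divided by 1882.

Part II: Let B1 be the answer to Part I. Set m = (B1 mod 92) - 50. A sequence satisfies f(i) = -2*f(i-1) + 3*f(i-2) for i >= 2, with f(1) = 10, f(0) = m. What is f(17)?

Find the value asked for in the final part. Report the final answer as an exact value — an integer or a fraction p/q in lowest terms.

613415770

Part I: squarings mod 1882: 91^1=91, 91^2=753, 91^4=527, 91^8=1075, 91^16=77, 91^32=283, 91^64=1045, 91^128=465, 91^256=1677, 91^512=621, 91^1024=1713, 91^2048=331, 91^4096=405, 91^8192=291, 91^16384=1873, 91^32768=81, 91^65536=915, 91^131072=1617; 91^230380 = 91^4 * 91^8 * 91^32 * 91^64 * 91^128 * 91^256 * 91^512 * 91^32768 * 91^65536 * 91^131072 = 1421 (mod 1882); answer 1421
Part II: B1 = 1421; m = -9; f(2) = -2*(10) + 3*(-9) = -47; iterating: f(2)=-47, f(3)=124, f(4)=-389, f(5)=1150, f(6)=-3467, f(7)=10384, f(8)=-31169, f(9)=93490, f(10)=-280487, f(11)=841444, f(12)=-2524349, f(13)=7573030, f(14)=-22719107, f(15)=68157304, f(16)=-204471929, f(17)=613415770; answer 613415770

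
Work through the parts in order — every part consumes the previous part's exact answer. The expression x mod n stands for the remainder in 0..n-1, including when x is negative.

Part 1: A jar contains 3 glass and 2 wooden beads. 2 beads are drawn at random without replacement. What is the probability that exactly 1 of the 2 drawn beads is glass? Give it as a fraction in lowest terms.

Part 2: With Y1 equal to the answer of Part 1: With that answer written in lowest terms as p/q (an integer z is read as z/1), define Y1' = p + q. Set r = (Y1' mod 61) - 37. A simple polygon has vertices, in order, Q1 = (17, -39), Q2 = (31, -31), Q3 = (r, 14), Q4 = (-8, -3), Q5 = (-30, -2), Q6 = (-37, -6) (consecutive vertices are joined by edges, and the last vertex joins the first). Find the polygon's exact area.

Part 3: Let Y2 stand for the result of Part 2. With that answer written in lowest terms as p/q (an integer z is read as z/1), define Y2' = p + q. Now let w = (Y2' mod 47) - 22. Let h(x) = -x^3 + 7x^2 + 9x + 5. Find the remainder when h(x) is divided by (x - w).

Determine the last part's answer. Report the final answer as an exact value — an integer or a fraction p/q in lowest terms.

Part 1: total draws C(5,2) = 10; favorable C(3,1)*C(2,1) = 6; P = 3/5; answer 3/5
Part 2: Y1 = 3/5; threaded value p + q = 8; r = -29; cross terms: (17*-31 - 31*-39)=682, (31*14 - -29*-31)=-465, (-29*-3 - -8*14)=199, (-8*-2 - -30*-3)=-74, (-30*-6 - -37*-2)=106, (-37*-39 - 17*-6)=1545; twice the area = |1993| = 1993; area = 1993/2; answer 1993/2
Part 3: Y2 = 1993/2; threaded value p + q = 1995; w = -1; remainder = value at the root: -1*(-1)^3 + 7*(-1)^2 + 9*(-1)^1 + 5 = (1) + (7) + (-9) + (5) = 4; answer 4

4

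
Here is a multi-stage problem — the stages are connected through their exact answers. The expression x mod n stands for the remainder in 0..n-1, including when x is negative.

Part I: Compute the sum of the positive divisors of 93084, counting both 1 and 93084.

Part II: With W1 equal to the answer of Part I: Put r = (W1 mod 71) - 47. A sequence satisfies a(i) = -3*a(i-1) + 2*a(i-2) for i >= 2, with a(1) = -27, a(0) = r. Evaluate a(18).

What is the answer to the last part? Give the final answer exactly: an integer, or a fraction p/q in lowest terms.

Part I: 93084 = 2^2 * 3 * 7757; sigma = (1 + 2 + 4) * (1 + 3) * (1 + 7757) = 7 * 4 * 7758 = 217224; answer 217224
Part II: W1 = 217224; r = -12; a(2) = -3*(-27) + 2*(-12) = 57; iterating: a(2)=57, a(3)=-225, a(4)=789, a(5)=-2817, a(6)=10029, a(7)=-35721, a(8)=127221, a(9)=-453105, a(10)=1613757, a(11)=-5747481, a(12)=20469957, a(13)=-72904833, a(14)=259654413, a(15)=-924772905, a(16)=3293627541, a(17)=-11730428433, a(18)=41778540381; answer 41778540381

41778540381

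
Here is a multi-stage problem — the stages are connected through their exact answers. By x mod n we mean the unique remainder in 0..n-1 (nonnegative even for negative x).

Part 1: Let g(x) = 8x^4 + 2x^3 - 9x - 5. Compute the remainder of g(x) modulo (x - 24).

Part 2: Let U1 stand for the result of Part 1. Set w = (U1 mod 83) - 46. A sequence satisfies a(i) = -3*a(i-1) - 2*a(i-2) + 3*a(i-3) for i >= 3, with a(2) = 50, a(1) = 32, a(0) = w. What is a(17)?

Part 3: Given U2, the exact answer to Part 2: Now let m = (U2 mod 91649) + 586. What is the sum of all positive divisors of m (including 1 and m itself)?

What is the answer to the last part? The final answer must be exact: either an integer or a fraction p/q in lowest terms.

197640

Part 1: remainder = value at the root: 8*(24)^4 + 2*(24)^3 - 9*(24)^1 - 5 = (2654208) + (27648) + (-216) + (-5) = 2681635; answer 2681635
Part 2: U1 = 2681635; w = 25; a(3) = -3*(50) - 2*(32) + 3*(25) = -139; iterating: a(3)=-139, a(4)=413, a(5)=-811, a(6)=1190, a(7)=-709, a(8)=-2686, a(9)=13046, a(10)=-35893, a(11)=73529, a(12)=-109663, a(13)=74252, a(14)=217157, a(15)=-1128964, a(16)=3175334, a(17)=-6616603; answer -6616603
Part 3: U2 = -6616603; m = 74360; 74360 = 2^3 * 5 * 11 * 13^2; sigma = (1 + 2 + 4 + 8) * (1 + 5) * (1 + 11) * (1 + 13 + 169) = 15 * 6 * 12 * 183 = 197640; answer 197640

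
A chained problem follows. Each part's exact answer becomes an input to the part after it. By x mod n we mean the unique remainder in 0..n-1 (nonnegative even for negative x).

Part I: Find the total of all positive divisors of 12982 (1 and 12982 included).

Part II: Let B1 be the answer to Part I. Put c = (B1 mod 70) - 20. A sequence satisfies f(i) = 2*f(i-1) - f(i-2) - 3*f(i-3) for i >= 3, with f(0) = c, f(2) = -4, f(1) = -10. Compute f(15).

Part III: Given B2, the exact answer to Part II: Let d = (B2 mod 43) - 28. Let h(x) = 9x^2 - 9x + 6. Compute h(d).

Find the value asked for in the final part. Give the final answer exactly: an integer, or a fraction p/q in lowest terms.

Part I: 12982 = 2 * 6491; sigma = (1 + 2) * (1 + 6491) = 3 * 6492 = 19476; answer 19476
Part II: B1 = 19476; c = -4; f(3) = 2*(-4) - 1*(-10) - 3*(-4) = 14; iterating: f(3)=14, f(4)=62, f(5)=122, f(6)=140, f(7)=-28, f(8)=-562, f(9)=-1516, f(10)=-2386, f(11)=-1570, f(12)=3794, f(13)=16316, f(14)=33548, f(15)=39398; answer 39398
Part III: B2 = 39398; d = -18; 9*(-18)^2 - 9*(-18)^1 + 6 = (2916) + (162) + (6) = 3084; answer 3084

3084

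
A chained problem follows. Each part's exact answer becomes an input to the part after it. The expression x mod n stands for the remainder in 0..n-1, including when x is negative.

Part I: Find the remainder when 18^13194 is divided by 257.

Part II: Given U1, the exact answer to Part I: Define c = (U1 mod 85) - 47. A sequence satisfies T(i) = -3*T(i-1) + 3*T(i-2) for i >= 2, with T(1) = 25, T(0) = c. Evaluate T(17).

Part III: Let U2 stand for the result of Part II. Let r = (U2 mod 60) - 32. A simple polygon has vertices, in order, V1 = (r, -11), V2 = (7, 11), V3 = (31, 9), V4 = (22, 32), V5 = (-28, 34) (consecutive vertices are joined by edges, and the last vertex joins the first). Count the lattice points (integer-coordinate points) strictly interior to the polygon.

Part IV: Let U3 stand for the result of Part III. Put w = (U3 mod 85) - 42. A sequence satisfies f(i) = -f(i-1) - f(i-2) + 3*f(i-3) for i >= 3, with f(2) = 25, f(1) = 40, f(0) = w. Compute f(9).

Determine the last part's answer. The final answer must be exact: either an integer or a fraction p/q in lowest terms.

-2432

Part I: squarings mod 257: 18^1=18, 18^2=67, 18^4=120, 18^8=8, 18^16=64, 18^32=241, 18^64=256, 18^128=1, 18^256=1, 18^512=1, 18^1024=1, 18^2048=1, 18^4096=1, 18^8192=1; 18^13194 = 18^2 * 18^8 * 18^128 * 18^256 * 18^512 * 18^4096 * 18^8192 = 22 (mod 257); answer 22
Part II: U1 = 22; c = -25; T(2) = -3*(25) + 3*(-25) = -150; iterating: T(2)=-150, T(3)=525, T(4)=-2025, T(5)=7650, T(6)=-29025, T(7)=110025, T(8)=-417150, T(9)=1581525, T(10)=-5996025, T(11)=22732650, T(12)=-86186025, T(13)=326756025, T(14)=-1238826150, T(15)=4696746525, T(16)=-17806718025, T(17)=67510393650; answer 67510393650
Part III: U2 = 67510393650; r = -2; cross terms: (-2*11 - 7*-11)=55, (7*9 - 31*11)=-278, (31*32 - 22*9)=794, (22*34 - -28*32)=1644, (-28*-11 - -2*34)=376; twice the area = |2591| = 2591; area = 2591/2; boundary points = 1 + 2 + 1 + 2 + 1 = 7; strictly interior points = area - boundary/2 + 1 = 1293; answer 1293
Part IV: U3 = 1293; w = -24; f(3) = -1*(25) - 1*(40) + 3*(-24) = -137; iterating: f(3)=-137, f(4)=232, f(5)=-20, f(6)=-623, f(7)=1339, f(8)=-776, f(9)=-2432; answer -2432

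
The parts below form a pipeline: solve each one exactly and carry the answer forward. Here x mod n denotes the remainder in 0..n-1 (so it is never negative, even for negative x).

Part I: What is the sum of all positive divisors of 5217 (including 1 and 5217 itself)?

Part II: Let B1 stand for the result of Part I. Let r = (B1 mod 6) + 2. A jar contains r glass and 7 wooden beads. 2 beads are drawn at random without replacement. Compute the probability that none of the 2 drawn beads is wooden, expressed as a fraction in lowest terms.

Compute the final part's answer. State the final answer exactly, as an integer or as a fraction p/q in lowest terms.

1/36

Part I: 5217 = 3 * 37 * 47; sigma = (1 + 3) * (1 + 37) * (1 + 47) = 4 * 38 * 48 = 7296; answer 7296
Part II: B1 = 7296; r = 2; total draws C(9,2) = 36; favorable C(2,2) = 1; P = 1/36; answer 1/36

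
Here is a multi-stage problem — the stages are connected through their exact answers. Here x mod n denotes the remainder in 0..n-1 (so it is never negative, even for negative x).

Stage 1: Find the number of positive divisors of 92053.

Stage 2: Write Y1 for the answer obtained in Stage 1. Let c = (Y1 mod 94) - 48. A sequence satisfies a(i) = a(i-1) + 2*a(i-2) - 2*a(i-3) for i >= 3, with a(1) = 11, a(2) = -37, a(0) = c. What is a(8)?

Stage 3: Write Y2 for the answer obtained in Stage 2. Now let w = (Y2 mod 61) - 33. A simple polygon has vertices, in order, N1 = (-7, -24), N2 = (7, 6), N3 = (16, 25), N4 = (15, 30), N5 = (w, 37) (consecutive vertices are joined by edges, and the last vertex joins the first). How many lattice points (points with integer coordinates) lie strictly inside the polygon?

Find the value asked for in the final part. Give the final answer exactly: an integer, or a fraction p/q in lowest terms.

1316

Stage 1: 92053 = 13 * 73 * 97; number of divisors = (1+1) * (1+1) * (1+1) = 8; answer 8
Stage 2: Y1 = 8; c = -40; a(3) = 1*(-37) + 2*(11) - 2*(-40) = 65; iterating: a(3)=65, a(4)=-31, a(5)=173, a(6)=-19, a(7)=389, a(8)=5; answer 5
Stage 3: Y2 = 5; w = -28; cross terms: (-7*6 - 7*-24)=126, (7*25 - 16*6)=79, (16*30 - 15*25)=105, (15*37 - -28*30)=1395, (-28*-24 - -7*37)=931; twice the area = |2636| = 2636; area = 1318; boundary points = 2 + 1 + 1 + 1 + 1 = 6; strictly interior points = area - boundary/2 + 1 = 1316; answer 1316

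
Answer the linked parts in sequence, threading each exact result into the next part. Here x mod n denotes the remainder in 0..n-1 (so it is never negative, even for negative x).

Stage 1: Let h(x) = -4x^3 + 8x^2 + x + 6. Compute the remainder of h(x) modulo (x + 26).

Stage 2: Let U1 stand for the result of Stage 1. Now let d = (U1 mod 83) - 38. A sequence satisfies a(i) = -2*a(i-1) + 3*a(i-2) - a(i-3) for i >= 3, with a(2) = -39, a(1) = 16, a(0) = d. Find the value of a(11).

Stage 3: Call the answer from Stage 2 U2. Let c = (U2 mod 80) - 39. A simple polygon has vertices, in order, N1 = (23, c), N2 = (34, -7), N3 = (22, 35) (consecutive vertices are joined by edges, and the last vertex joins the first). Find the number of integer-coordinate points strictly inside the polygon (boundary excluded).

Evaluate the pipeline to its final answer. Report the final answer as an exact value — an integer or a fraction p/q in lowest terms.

330

Stage 1: remainder = value at the root: -4*(-26)^3 + 8*(-26)^2 + 1*(-26)^1 + 6 = (70304) + (5408) + (-26) + (6) = 75692; answer 75692
Stage 2: U1 = 75692; d = 41; a(3) = -2*(-39) + 3*(16) - 1*(41) = 85; iterating: a(3)=85, a(4)=-303, a(5)=900, a(6)=-2794, a(7)=8591, a(8)=-26464, a(9)=81495, a(10)=-250973, a(11)=772895; answer 772895
Stage 3: U2 = 772895; c = -24; cross terms: (23*-7 - 34*-24)=655, (34*35 - 22*-7)=1344, (22*-24 - 23*35)=-1333; twice the area = |666| = 666; area = 333; boundary points = 1 + 6 + 1 = 8; strictly interior points = area - boundary/2 + 1 = 330; answer 330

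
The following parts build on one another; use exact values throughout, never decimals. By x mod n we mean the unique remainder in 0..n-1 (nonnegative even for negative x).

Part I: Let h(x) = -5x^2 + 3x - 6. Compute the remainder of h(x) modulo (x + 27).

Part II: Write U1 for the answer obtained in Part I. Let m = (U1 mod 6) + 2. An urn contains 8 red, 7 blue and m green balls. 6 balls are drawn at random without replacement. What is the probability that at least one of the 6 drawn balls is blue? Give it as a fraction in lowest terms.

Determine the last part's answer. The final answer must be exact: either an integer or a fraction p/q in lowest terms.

Part I: remainder = value at the root: -5*(-27)^2 + 3*(-27)^1 - 6 = (-3645) + (-81) + (-6) = -3732; answer -3732
Part II: U1 = -3732; m = 2; total draws C(17,6) = 12376; complement C(10,6) = 210; favorable 12376 - 210 = 12166; P = 869/884; answer 869/884

869/884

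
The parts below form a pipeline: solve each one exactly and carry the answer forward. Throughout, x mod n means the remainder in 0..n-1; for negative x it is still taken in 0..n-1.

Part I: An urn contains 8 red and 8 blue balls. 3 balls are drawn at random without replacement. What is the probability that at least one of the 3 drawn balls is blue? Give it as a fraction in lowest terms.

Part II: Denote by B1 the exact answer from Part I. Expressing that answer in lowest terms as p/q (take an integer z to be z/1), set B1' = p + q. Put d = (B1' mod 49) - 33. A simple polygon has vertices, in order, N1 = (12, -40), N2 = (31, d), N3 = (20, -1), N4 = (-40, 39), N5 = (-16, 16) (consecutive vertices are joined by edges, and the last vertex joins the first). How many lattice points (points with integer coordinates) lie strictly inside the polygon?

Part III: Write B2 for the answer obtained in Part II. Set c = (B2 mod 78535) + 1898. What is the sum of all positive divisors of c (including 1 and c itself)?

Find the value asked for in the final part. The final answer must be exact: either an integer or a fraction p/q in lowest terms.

Part I: total draws C(16,3) = 560; complement C(8,3) = 56; favorable 560 - 56 = 504; P = 9/10; answer 9/10
Part II: B1 = 9/10; threaded value p + q = 19; d = -14; cross terms: (12*-14 - 31*-40)=1072, (31*-1 - 20*-14)=249, (20*39 - -40*-1)=740, (-40*16 - -16*39)=-16, (-16*-40 - 12*16)=448; twice the area = |2493| = 2493; area = 2493/2; boundary points = 1 + 1 + 20 + 1 + 28 = 51; strictly interior points = area - boundary/2 + 1 = 1222; answer 1222
Part III: B2 = 1222; c = 3120; 3120 = 2^4 * 3 * 5 * 13; sigma = (1 + 2 + 4 + 8 + 16) * (1 + 3) * (1 + 5) * (1 + 13) = 31 * 4 * 6 * 14 = 10416; answer 10416

10416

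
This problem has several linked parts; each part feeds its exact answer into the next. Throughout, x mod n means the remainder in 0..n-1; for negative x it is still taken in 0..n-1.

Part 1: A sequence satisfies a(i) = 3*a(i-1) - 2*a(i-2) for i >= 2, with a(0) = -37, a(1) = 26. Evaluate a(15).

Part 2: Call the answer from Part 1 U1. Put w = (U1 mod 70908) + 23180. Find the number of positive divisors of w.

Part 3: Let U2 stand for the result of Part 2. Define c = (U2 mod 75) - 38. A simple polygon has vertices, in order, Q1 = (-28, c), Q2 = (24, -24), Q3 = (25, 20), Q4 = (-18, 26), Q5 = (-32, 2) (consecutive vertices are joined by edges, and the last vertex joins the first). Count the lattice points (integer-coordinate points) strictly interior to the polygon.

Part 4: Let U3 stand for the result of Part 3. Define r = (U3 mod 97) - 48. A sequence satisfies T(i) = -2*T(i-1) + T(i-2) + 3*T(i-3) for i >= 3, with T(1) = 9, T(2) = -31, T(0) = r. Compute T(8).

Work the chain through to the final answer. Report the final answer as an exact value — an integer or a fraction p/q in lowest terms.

Part 1: a(2) = 3*(26) - 2*(-37) = 152; iterating: a(2)=152, a(3)=404, a(4)=908, a(5)=1916, a(6)=3932, a(7)=7964, a(8)=16028, a(9)=32156, a(10)=64412, a(11)=128924, a(12)=257948, a(13)=515996, a(14)=1032092, a(15)=2064284; answer 2064284
Part 2: U1 = 2064284; w = 31132; 31132 = 2^2 * 43 * 181; number of divisors = (2+1) * (1+1) * (1+1) = 12; answer 12
Part 3: U2 = 12; c = -26; cross terms: (-28*-24 - 24*-26)=1296, (24*20 - 25*-24)=1080, (25*26 - -18*20)=1010, (-18*2 - -32*26)=796, (-32*-26 - -28*2)=888; twice the area = |5070| = 5070; area = 2535; boundary points = 2 + 1 + 1 + 2 + 4 = 10; strictly interior points = area - boundary/2 + 1 = 2531; answer 2531
Part 4: U3 = 2531; r = -39; T(3) = -2*(-31) + 1*(9) + 3*(-39) = -46; iterating: T(3)=-46, T(4)=88, T(5)=-315, T(6)=580, T(7)=-1211, T(8)=2057; answer 2057

2057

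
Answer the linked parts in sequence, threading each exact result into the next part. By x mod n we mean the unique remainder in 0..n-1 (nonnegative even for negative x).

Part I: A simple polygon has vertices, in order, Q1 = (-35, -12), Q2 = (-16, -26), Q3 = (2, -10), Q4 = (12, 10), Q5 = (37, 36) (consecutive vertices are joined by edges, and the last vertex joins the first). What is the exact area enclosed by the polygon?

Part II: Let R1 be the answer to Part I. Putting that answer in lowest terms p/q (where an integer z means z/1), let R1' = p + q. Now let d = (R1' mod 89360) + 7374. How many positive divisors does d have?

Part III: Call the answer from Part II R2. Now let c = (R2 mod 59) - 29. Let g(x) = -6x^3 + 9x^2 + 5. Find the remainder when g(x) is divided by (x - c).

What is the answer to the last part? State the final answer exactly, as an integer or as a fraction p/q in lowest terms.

32084

Part I: cross terms: (-35*-26 - -16*-12)=718, (-16*-10 - 2*-26)=212, (2*10 - 12*-10)=140, (12*36 - 37*10)=62, (37*-12 - -35*36)=816; twice the area = |1948| = 1948; area = 974; answer 974
Part II: R1 = 974; threaded value p + q = 975; d = 8349; 8349 = 3 * 11^2 * 23; number of divisors = (1+1) * (2+1) * (1+1) = 12; answer 12
Part III: R2 = 12; c = -17; remainder = value at the root: -6*(-17)^3 + 9*(-17)^2 + 5 = (29478) + (2601) + (5) = 32084; answer 32084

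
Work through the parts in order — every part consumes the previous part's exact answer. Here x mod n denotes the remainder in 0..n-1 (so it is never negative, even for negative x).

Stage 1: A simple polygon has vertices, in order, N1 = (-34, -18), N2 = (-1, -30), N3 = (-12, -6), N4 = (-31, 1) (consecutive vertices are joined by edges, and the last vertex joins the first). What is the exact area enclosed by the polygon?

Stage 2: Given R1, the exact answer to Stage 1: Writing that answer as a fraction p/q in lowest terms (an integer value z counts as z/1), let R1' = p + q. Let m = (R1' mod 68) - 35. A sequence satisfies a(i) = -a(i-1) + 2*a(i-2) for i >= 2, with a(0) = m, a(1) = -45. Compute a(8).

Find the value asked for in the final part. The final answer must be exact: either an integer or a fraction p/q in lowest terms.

Stage 1: cross terms: (-34*-30 - -1*-18)=1002, (-1*-6 - -12*-30)=-354, (-12*1 - -31*-6)=-198, (-31*-18 - -34*1)=592; twice the area = |1042| = 1042; area = 521; answer 521
Stage 2: R1 = 521; threaded value p + q = 522; m = 11; a(2) = -1*(-45) + 2*(11) = 67; iterating: a(2)=67, a(3)=-157, a(4)=291, a(5)=-605, a(6)=1187, a(7)=-2397, a(8)=4771; answer 4771

4771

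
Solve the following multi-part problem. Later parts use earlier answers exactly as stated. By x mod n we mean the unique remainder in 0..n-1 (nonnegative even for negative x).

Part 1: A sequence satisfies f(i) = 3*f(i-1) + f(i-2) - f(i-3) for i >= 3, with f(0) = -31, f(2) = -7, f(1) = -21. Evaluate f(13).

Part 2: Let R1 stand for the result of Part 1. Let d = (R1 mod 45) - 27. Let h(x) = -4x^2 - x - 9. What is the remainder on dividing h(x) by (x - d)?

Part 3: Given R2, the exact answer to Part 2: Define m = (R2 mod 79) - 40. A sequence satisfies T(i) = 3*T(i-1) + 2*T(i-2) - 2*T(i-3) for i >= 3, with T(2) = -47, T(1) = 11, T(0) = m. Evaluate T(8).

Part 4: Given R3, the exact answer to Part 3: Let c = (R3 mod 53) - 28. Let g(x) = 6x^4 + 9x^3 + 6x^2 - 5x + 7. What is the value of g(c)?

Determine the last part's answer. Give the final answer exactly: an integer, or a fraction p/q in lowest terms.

1791615

Part 1: f(3) = 3*(-7) + 1*(-21) - 1*(-31) = -11; iterating: f(3)=-11, f(4)=-19, f(5)=-61, f(6)=-191, f(7)=-615, f(8)=-1975, f(9)=-6349, f(10)=-20407, f(11)=-65595, f(12)=-210843, f(13)=-677717; answer -677717
Part 2: R1 = -677717; d = 1; remainder = value at the root: -4*(1)^2 - 1*(1)^1 - 9 = (-4) + (-1) + (-9) = -14; answer -14
Part 3: R2 = -14; m = 25; T(3) = 3*(-47) + 2*(11) - 2*(25) = -169; iterating: T(3)=-169, T(4)=-623, T(5)=-2113, T(6)=-7247, T(7)=-24721, T(8)=-84431; answer -84431
Part 4: R3 = -84431; c = 23; 6*(23)^4 + 9*(23)^3 + 6*(23)^2 - 5*(23)^1 + 7 = (1679046) + (109503) + (3174) + (-115) + (7) = 1791615; answer 1791615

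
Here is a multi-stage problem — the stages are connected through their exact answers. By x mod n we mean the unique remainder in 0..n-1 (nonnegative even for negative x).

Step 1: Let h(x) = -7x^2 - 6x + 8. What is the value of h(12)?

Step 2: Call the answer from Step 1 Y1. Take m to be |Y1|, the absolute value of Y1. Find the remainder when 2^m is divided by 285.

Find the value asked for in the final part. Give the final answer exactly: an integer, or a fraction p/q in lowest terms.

226

Step 1: -7*(12)^2 - 6*(12)^1 + 8 = (-1008) + (-72) + (8) = -1072; answer -1072
Step 2: Y1 = -1072; m = 1072; squarings mod 285: 2^1=2, 2^2=4, 2^4=16, 2^8=256, 2^16=271, 2^32=196, 2^64=226, 2^128=61, 2^256=16, 2^512=256, 2^1024=271; 2^1072 = 2^16 * 2^32 * 2^1024 = 226 (mod 285); answer 226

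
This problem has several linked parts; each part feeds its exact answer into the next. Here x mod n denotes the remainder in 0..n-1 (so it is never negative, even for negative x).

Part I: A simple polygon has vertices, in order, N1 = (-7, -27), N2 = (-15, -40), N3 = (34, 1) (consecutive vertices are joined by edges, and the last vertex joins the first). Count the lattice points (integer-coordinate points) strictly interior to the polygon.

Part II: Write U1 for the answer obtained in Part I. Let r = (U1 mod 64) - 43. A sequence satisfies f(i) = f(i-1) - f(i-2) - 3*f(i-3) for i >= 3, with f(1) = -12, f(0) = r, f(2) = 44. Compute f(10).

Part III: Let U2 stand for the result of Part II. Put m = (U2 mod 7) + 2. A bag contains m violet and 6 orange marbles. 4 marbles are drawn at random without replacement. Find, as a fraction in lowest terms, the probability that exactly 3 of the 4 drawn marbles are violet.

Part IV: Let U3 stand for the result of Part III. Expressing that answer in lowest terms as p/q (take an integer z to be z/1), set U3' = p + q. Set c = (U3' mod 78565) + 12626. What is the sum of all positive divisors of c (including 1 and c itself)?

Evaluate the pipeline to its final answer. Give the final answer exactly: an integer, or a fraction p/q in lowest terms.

13392

Part I: cross terms: (-7*-40 - -15*-27)=-125, (-15*1 - 34*-40)=1345, (34*-27 - -7*1)=-911; twice the area = |309| = 309; area = 309/2; boundary points = 1 + 1 + 1 = 3; strictly interior points = area - boundary/2 + 1 = 154; answer 154
Part II: U1 = 154; r = -17; f(3) = 1*(44) - 1*(-12) - 3*(-17) = 107; iterating: f(3)=107, f(4)=99, f(5)=-140, f(6)=-560, f(7)=-717, f(8)=263, f(9)=2660, f(10)=4548; answer 4548
Part III: U2 = 4548; m = 7; total draws C(13,4) = 715; favorable C(7,3)*C(6,1) = 210; P = 42/143; answer 42/143
Part IV: U3 = 42/143; threaded value p + q = 185; c = 12811; 12811 = 23 * 557; sigma = (1 + 23) * (1 + 557) = 24 * 558 = 13392; answer 13392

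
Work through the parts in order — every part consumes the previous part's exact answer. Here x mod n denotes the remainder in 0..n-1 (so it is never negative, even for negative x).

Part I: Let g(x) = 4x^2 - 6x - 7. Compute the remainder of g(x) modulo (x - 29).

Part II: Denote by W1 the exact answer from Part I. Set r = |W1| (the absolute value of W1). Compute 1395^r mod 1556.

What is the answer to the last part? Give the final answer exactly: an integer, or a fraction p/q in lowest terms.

571

Part I: remainder = value at the root: 4*(29)^2 - 6*(29)^1 - 7 = (3364) + (-174) + (-7) = 3183; answer 3183
Part II: W1 = 3183; r = 3183; squarings mod 1556: 1395^1=1395, 1395^2=1025, 1395^4=325, 1395^8=1373, 1395^16=813, 1395^32=1225, 1395^64=641, 1395^128=97, 1395^256=73, 1395^512=661, 1395^1024=1241, 1395^2048=1197; 1395^3183 = 1395^1 * 1395^2 * 1395^4 * 1395^8 * 1395^32 * 1395^64 * 1395^1024 * 1395^2048 = 571 (mod 1556); answer 571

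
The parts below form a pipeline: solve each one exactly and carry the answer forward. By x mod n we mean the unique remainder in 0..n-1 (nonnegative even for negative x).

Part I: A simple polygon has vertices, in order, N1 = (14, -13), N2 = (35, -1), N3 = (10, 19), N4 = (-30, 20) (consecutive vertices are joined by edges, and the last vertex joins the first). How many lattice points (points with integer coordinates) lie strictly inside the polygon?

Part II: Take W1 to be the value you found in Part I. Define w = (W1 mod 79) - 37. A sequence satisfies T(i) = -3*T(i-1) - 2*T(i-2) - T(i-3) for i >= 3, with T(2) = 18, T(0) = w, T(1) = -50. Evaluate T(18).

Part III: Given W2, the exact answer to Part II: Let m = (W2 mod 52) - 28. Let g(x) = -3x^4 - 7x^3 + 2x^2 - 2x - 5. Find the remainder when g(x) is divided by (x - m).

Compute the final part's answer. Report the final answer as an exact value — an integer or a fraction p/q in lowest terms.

Part I: cross terms: (14*-1 - 35*-13)=441, (35*19 - 10*-1)=675, (10*20 - -30*19)=770, (-30*-13 - 14*20)=110; twice the area = |1996| = 1996; area = 998; boundary points = 3 + 5 + 1 + 11 = 20; strictly interior points = area - boundary/2 + 1 = 989; answer 989
Part II: W1 = 989; w = 4; T(3) = -3*(18) - 2*(-50) - 1*(4) = 42; iterating: T(3)=42, T(4)=-112, T(5)=234, T(6)=-520, T(7)=1204, T(8)=-2806, T(9)=6530, T(10)=-15182, T(11)=35292, T(12)=-82042, T(13)=190724, T(14)=-443380, T(15)=1030734, T(16)=-2396166, T(17)=5570410, T(18)=-12949632; answer -12949632
Part III: W2 = -12949632; m = 4; remainder = value at the root: -3*(4)^4 - 7*(4)^3 + 2*(4)^2 - 2*(4)^1 - 5 = (-768) + (-448) + (32) + (-8) + (-5) = -1197; answer -1197

-1197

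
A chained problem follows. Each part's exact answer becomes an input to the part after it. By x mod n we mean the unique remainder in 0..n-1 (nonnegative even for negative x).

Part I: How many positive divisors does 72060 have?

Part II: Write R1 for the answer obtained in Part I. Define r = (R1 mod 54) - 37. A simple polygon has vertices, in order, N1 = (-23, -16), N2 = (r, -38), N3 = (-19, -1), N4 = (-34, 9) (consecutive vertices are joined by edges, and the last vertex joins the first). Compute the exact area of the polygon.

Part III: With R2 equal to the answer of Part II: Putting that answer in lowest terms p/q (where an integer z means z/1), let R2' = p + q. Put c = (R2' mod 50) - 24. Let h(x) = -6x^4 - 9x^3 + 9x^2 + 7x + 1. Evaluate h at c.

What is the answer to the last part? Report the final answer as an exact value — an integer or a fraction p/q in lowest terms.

-717078

Part I: 72060 = 2^2 * 3 * 5 * 1201; number of divisors = (2+1) * (1+1) * (1+1) * (1+1) = 24; answer 24
Part II: R1 = 24; r = -13; cross terms: (-23*-38 - -13*-16)=666, (-13*-1 - -19*-38)=-709, (-19*9 - -34*-1)=-205, (-34*-16 - -23*9)=751; twice the area = |503| = 503; area = 503/2; answer 503/2
Part III: R2 = 503/2; threaded value p + q = 505; c = -19; -6*(-19)^4 - 9*(-19)^3 + 9*(-19)^2 + 7*(-19)^1 + 1 = (-781926) + (61731) + (3249) + (-133) + (1) = -717078; answer -717078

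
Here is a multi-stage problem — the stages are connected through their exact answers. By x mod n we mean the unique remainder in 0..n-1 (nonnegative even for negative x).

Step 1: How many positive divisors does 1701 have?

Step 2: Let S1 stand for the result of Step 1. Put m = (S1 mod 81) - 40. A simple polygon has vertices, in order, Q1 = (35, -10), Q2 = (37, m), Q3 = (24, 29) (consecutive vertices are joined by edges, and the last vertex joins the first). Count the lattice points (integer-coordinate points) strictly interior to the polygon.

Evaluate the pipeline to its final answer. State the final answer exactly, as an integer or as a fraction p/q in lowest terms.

Step 1: 1701 = 3^5 * 7; number of divisors = (5+1) * (1+1) = 12; answer 12
Step 2: S1 = 12; m = -28; cross terms: (35*-28 - 37*-10)=-610, (37*29 - 24*-28)=1745, (24*-10 - 35*29)=-1255; twice the area = |-120| = 120; area = 60; boundary points = 2 + 1 + 1 = 4; strictly interior points = area - boundary/2 + 1 = 59; answer 59

59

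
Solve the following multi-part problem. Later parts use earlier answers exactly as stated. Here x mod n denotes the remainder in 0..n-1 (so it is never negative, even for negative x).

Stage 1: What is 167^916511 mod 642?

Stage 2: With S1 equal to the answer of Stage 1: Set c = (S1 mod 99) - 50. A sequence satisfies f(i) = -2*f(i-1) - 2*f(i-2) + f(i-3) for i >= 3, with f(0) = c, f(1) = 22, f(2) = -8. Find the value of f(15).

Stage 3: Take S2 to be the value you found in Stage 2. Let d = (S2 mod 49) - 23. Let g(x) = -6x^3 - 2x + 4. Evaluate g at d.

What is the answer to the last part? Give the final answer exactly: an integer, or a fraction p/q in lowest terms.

63936

Stage 1: squarings mod 642: 167^1=167, 167^2=283, 167^4=481, 167^8=241, 167^16=301, 167^32=79, 167^64=463, 167^128=583, 167^256=271, 167^512=253, 167^1024=451, 167^2048=529, 167^4096=571, 167^8192=547, 167^16384=37, 167^32768=85, 167^65536=163, 167^131072=247, 167^262144=19, 167^524288=361; 167^916511 = 167^1 * 167^2 * 167^4 * 167^8 * 167^16 * 167^1024 * 167^2048 * 167^4096 * 167^8192 * 167^16384 * 167^32768 * 167^65536 * 167^262144 * 167^524288 = 389 (mod 642); answer 389
Stage 2: S1 = 389; c = 42; f(3) = -2*(-8) - 2*(22) + 1*(42) = 14; iterating: f(3)=14, f(4)=10, f(5)=-56, f(6)=106, f(7)=-90, f(8)=-88, f(9)=462, f(10)=-838, f(11)=664, f(12)=810, f(13)=-3786, f(14)=6616, f(15)=-4850; answer -4850
Stage 3: S2 = -4850; d = -22; -6*(-22)^3 - 2*(-22)^1 + 4 = (63888) + (44) + (4) = 63936; answer 63936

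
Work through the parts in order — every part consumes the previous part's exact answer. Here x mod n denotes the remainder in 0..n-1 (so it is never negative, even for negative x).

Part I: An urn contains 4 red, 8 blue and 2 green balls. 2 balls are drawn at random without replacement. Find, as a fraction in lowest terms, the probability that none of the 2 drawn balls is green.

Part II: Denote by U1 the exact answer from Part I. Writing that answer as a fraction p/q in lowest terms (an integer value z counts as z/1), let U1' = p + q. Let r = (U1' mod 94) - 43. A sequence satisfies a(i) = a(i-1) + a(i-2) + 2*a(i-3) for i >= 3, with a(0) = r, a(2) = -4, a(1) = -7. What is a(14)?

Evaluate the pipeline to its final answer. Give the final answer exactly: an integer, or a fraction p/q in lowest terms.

21056

Part I: total draws C(14,2) = 91; favorable C(12,2) = 66; P = 66/91; answer 66/91
Part II: U1 = 66/91; threaded value p + q = 157; r = 20; a(3) = 1*(-4) + 1*(-7) + 2*(20) = 29; iterating: a(3)=29, a(4)=11, a(5)=32, a(6)=101, a(7)=155, a(8)=320, a(9)=677, a(10)=1307, a(11)=2624, a(12)=5285, a(13)=10523, a(14)=21056; answer 21056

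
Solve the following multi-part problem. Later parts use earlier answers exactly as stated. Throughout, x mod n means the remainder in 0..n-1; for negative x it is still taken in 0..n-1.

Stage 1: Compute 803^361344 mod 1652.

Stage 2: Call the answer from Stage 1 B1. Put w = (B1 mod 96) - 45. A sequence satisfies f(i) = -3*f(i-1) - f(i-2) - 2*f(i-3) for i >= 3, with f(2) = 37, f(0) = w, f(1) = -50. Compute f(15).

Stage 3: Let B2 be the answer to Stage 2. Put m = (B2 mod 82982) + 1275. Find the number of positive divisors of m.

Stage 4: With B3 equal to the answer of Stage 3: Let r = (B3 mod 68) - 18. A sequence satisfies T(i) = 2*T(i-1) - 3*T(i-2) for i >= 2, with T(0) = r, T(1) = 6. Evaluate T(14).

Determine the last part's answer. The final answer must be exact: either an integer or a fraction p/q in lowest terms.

Stage 1: squarings mod 1652: 803^1=803, 803^2=529, 803^4=653, 803^8=193, 803^16=905, 803^32=1285, 803^64=877, 803^128=949, 803^256=261, 803^512=389, 803^1024=989, 803^2048=137, 803^4096=597, 803^8192=1229, 803^16384=513, 803^32768=501, 803^65536=1549, 803^131072=697, 803^262144=121; 803^361344 = 803^128 * 803^256 * 803^512 * 803^32768 * 803^65536 * 803^262144 = 1597 (mod 1652); answer 1597
Stage 2: B1 = 1597; w = 16; f(3) = -3*(37) - 1*(-50) - 2*(16) = -93; iterating: f(3)=-93, f(4)=342, f(5)=-1007, f(6)=2865, f(7)=-8272, f(8)=23965, f(9)=-69353, f(10)=200638, f(11)=-580491, f(12)=1679541, f(13)=-4859408, f(14)=14059665, f(15)=-40678669; answer -40678669
Stage 3: B2 = -40678669; m = 66768; 66768 = 2^4 * 3 * 13 * 107; number of divisors = (4+1) * (1+1) * (1+1) * (1+1) = 40; answer 40
Stage 4: B3 = 40; r = 22; T(2) = 2*(6) - 3*(22) = -54; iterating: T(2)=-54, T(3)=-126, T(4)=-90, T(5)=198, T(6)=666, T(7)=738, T(8)=-522, T(9)=-3258, T(10)=-4950, T(11)=-126, T(12)=14598, T(13)=29574, T(14)=15354; answer 15354

15354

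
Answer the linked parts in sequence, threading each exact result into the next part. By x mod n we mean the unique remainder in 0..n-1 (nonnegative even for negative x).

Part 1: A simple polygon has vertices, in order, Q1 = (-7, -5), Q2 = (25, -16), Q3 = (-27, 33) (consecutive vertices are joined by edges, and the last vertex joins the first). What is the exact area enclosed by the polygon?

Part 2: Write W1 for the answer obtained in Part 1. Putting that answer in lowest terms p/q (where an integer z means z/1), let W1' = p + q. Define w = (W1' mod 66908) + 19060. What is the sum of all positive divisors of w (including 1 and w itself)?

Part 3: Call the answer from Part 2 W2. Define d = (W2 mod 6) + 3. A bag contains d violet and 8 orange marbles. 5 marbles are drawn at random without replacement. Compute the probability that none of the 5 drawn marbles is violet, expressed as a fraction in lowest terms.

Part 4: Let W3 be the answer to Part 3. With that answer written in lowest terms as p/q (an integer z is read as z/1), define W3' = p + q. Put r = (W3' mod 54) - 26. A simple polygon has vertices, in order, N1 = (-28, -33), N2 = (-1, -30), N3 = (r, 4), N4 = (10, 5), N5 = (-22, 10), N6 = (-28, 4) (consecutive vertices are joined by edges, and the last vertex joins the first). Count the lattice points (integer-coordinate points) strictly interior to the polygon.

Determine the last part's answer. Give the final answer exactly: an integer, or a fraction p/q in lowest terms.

Part 1: cross terms: (-7*-16 - 25*-5)=237, (25*33 - -27*-16)=393, (-27*-5 - -7*33)=366; twice the area = |996| = 996; area = 498; answer 498
Part 2: W1 = 498; threaded value p + q = 499; w = 19559; 19559 is prime, so its only divisors are 1 and 19559; sigma = 1 + 19559 = 19560; answer 19560
Part 3: W2 = 19560; d = 3; total draws C(11,5) = 462; favorable C(8,5) = 56; P = 4/33; answer 4/33
Part 4: W3 = 4/33; threaded value p + q = 37; r = 11; cross terms: (-28*-30 - -1*-33)=807, (-1*4 - 11*-30)=326, (11*5 - 10*4)=15, (10*10 - -22*5)=210, (-22*4 - -28*10)=192, (-28*-33 - -28*4)=1036; twice the area = |2586| = 2586; area = 1293; boundary points = 3 + 2 + 1 + 1 + 6 + 37 = 50; strictly interior points = area - boundary/2 + 1 = 1269; answer 1269

1269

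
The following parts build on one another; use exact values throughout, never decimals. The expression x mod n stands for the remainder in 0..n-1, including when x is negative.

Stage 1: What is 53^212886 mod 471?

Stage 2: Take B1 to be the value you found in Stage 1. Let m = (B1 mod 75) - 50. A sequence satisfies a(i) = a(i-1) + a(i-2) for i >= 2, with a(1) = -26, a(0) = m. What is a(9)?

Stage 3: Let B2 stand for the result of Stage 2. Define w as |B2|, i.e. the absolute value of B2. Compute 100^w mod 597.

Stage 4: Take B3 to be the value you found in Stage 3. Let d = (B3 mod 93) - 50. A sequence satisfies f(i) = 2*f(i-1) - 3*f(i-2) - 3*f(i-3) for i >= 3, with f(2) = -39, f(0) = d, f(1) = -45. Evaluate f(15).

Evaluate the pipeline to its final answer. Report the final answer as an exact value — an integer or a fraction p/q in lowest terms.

Stage 1: squarings mod 471: 53^1=53, 53^2=454, 53^4=289, 53^8=154, 53^16=166, 53^32=238, 53^64=124, 53^128=304, 53^256=100, 53^512=109, 53^1024=106, 53^2048=403, 53^4096=385, 53^8192=331, 53^16384=289, 53^32768=154, 53^65536=166, 53^131072=238; 53^212886 = 53^2 * 53^4 * 53^16 * 53^128 * 53^256 * 53^512 * 53^1024 * 53^2048 * 53^4096 * 53^8192 * 53^65536 * 53^131072 = 184 (mod 471); answer 184
Stage 2: B1 = 184; m = -16; a(2) = 1*(-26) + 1*(-16) = -42; iterating: a(2)=-42, a(3)=-68, a(4)=-110, a(5)=-178, a(6)=-288, a(7)=-466, a(8)=-754, a(9)=-1220; answer -1220
Stage 3: B2 = -1220; w = 1220; squarings mod 597: 100^1=100, 100^2=448, 100^4=112, 100^8=7, 100^16=49, 100^32=13, 100^64=169, 100^128=502, 100^256=70, 100^512=124, 100^1024=451; 100^1220 = 100^4 * 100^64 * 100^128 * 100^1024 = 13 (mod 597); answer 13
Stage 4: B3 = 13; d = -37; f(3) = 2*(-39) - 3*(-45) - 3*(-37) = 168; iterating: f(3)=168, f(4)=588, f(5)=789, f(6)=-690, f(7)=-5511, f(8)=-11319, f(9)=-4035, f(10)=42420, f(11)=130902, f(12)=146649, f(13)=-226668, f(14)=-1285989, f(15)=-2331921; answer -2331921

-2331921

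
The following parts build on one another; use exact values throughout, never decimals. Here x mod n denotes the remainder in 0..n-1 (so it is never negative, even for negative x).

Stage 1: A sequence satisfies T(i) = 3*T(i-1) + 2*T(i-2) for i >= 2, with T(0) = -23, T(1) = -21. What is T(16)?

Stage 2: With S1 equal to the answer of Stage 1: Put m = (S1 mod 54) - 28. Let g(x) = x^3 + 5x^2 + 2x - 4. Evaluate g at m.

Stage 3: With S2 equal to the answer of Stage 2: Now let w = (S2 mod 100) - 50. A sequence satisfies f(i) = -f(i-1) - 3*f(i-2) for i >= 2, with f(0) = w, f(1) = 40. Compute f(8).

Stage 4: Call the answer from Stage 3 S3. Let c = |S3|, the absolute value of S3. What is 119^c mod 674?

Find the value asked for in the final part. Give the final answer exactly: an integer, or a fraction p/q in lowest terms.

Stage 1: T(2) = 3*(-21) + 2*(-23) = -109; iterating: T(2)=-109, T(3)=-369, T(4)=-1325, T(5)=-4713, T(6)=-16789, T(7)=-59793, T(8)=-212957, T(9)=-758457, T(10)=-2701285, T(11)=-9620769, T(12)=-34264877, T(13)=-122036169, T(14)=-434638261, T(15)=-1547987121, T(16)=-5513237885; answer -5513237885
Stage 2: S1 = -5513237885; m = -21; 1*(-21)^3 + 5*(-21)^2 + 2*(-21)^1 - 4 = (-9261) + (2205) + (-42) + (-4) = -7102; answer -7102
Stage 3: S2 = -7102; w = 48; f(2) = -1*(40) - 3*(48) = -184; iterating: f(2)=-184, f(3)=64, f(4)=488, f(5)=-680, f(6)=-784, f(7)=2824, f(8)=-472; answer -472
Stage 4: S3 = -472; c = 472; squarings mod 674: 119^1=119, 119^2=7, 119^4=49, 119^8=379, 119^16=79, 119^32=175, 119^64=295, 119^128=79, 119^256=175; 119^472 = 119^8 * 119^16 * 119^64 * 119^128 * 119^256 = 285 (mod 674); answer 285

285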